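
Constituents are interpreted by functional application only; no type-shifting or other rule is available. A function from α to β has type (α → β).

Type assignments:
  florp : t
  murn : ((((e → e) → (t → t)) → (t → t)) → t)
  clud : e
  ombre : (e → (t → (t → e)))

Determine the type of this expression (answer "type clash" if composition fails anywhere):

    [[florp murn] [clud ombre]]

type clash

At [florp murn]: neither t nor ((((e → e) → (t → t)) → (t → t)) → t) can take the other as argument; the node is ill-typed.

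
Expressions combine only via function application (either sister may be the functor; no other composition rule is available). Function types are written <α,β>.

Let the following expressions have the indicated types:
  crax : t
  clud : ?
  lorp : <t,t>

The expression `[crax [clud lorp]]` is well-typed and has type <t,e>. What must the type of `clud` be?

For [crax [clud lorp]] to have type <t,e> with crax of type t, [clud lorp] must be the function: [clud lorp] : <t,<t,e>>.
For [clud lorp] to have type <t,<t,e>> with lorp of type <t,t>, clud must be the function: clud : <<t,t>,<t,<t,e>>>.

<<t,t>,<t,<t,e>>>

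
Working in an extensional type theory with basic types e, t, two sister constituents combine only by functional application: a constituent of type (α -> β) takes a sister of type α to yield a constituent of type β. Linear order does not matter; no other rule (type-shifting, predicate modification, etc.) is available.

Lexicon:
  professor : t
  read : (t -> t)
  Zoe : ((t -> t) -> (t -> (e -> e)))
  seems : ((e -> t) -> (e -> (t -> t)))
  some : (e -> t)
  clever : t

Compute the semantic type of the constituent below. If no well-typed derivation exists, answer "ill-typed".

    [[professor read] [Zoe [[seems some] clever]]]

ill-typed

[professor read]: functor read : (t -> t), argument professor : t; result t.
[seems some]: functor seems : ((e -> t) -> (e -> (t -> t))), argument some : (e -> t); result (e -> (t -> t)).
At [[seems some] clever]: neither (e -> (t -> t)) nor t can take the other as argument; the node is ill-typed.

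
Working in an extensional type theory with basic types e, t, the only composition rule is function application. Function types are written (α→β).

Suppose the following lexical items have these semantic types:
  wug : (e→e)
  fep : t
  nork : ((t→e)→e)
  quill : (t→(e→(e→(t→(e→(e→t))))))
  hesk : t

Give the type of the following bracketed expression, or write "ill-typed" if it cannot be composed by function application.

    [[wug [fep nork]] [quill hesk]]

[fep nork]: t with ((t→e)→e) — neither is a function whose domain matches the other; composition fails here.

ill-typed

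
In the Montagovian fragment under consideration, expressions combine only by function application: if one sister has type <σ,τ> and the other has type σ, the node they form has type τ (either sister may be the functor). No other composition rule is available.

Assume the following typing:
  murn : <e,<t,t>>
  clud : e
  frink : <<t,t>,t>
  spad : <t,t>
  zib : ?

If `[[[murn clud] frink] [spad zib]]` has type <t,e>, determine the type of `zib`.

<<t,t>,<t,<t,e>>>

At [[[murn clud] frink] [spad zib]] (required: <t,e>): [[murn clud] frink] is t, which is not a function with range <t,e>; hence [spad zib] is the functor — type <t,<t,e>>.
At [spad zib] (required: <t,<t,e>>): spad is <t,t>, which is not a function with range <t,<t,e>>; hence zib is the functor — type <<t,t>,<t,<t,e>>>.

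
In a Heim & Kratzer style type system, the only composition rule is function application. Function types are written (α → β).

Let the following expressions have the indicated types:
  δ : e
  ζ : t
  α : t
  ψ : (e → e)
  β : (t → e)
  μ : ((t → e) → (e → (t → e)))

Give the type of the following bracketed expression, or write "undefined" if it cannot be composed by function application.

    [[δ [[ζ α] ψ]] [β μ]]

[ζ α]: t and t cannot combine by function application — type clash.

undefined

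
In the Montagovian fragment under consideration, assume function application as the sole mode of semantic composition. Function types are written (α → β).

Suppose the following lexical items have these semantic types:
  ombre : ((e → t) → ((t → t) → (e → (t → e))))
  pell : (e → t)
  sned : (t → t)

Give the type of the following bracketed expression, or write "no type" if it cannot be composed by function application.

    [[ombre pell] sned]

(e → (t → e))

[ombre pell] — ombre of type ((e → t) → ((t → t) → (e → (t → e)))) combines with pell of type (e → t): type ((t → t) → (e → (t → e))).
[[ombre pell] sned] — [ombre pell] of type ((t → t) → (e → (t → e))) combines with sned of type (t → t): type (e → (t → e)).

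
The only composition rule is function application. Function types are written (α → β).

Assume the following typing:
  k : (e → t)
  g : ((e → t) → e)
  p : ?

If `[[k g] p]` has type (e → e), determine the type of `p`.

For [[k g] p] to have type (e → e) with [k g] of type e, p must be the function: p : (e → (e → e)).

(e → (e → e))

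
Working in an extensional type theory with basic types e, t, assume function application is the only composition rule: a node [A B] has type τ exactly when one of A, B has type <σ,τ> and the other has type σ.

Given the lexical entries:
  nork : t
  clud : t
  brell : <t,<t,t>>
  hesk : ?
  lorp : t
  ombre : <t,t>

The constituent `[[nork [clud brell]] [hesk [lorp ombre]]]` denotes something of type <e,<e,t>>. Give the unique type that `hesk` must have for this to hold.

[[nork [clud brell]] [hesk [lorp ombre]]] is required to be <e,<e,t>>. [nork [clud brell]] : t cannot yield <e,<e,t>> as functor, so [hesk [lorp ombre]] : <t,<e,<e,t>>>.
[hesk [lorp ombre]] is required to be <t,<e,<e,t>>>. [lorp ombre] : t cannot yield <t,<e,<e,t>>> as functor, so hesk : <t,<t,<e,<e,t>>>>.

<t,<t,<e,<e,t>>>>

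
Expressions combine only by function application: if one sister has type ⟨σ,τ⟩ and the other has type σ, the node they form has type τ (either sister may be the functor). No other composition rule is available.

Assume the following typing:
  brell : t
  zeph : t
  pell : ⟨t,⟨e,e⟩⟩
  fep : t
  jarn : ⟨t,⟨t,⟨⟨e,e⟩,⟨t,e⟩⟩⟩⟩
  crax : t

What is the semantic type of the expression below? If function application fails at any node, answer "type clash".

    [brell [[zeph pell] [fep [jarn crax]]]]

e

[zeph pell]: pell is ⟨t,⟨e,e⟩⟩, zeph is t; result ⟨e,e⟩.
[jarn crax]: jarn is ⟨t,⟨t,⟨⟨e,e⟩,⟨t,e⟩⟩⟩⟩, crax is t; result ⟨t,⟨⟨e,e⟩,⟨t,e⟩⟩⟩.
[fep [jarn crax]]: [jarn crax] is ⟨t,⟨⟨e,e⟩,⟨t,e⟩⟩⟩, fep is t; result ⟨⟨e,e⟩,⟨t,e⟩⟩.
[[zeph pell] [fep [jarn crax]]]: [fep [jarn crax]] is ⟨⟨e,e⟩,⟨t,e⟩⟩, [zeph pell] is ⟨e,e⟩; result ⟨t,e⟩.
[brell [[zeph pell] [fep [jarn crax]]]]: [[zeph pell] [fep [jarn crax]]] is ⟨t,e⟩, brell is t; result e.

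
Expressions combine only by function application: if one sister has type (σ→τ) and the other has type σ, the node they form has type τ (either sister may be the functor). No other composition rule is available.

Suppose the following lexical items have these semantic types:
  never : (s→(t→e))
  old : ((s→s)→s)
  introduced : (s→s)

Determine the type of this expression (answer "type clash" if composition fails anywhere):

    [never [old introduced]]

(t→e)

[old introduced]: old is ((s→s)→s), introduced is (s→s); result s.
[never [old introduced]]: never is (s→(t→e)), [old introduced] is s; result (t→e).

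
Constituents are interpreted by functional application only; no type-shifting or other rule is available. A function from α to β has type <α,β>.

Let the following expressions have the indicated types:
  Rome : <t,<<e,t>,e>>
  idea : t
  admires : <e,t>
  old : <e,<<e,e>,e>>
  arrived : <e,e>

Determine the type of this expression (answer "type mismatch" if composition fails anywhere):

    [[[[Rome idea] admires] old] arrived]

[Rome idea]: functor Rome : <t,<<e,t>,e>>, argument idea : t; result <<e,t>,e>.
[[Rome idea] admires]: functor [Rome idea] : <<e,t>,e>, argument admires : <e,t>; result e.
[[[Rome idea] admires] old]: functor old : <e,<<e,e>,e>>, argument [[Rome idea] admires] : e; result <<e,e>,e>.
[[[[Rome idea] admires] old] arrived]: functor [[[Rome idea] admires] old] : <<e,e>,e>, argument arrived : <e,e>; result e.

e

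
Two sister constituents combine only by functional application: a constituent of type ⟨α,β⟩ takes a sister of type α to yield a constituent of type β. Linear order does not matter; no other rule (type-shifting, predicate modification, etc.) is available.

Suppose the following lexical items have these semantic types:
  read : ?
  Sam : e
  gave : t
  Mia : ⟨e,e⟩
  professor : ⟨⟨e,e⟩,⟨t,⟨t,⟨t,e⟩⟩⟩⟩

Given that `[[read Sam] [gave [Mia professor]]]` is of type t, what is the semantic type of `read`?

⟨e,⟨⟨t,⟨t,e⟩⟩,t⟩⟩

For [[read Sam] [gave [Mia professor]]] to have type t with [gave [Mia professor]] of type ⟨t,⟨t,e⟩⟩, [read Sam] must be the function: [read Sam] : ⟨⟨t,⟨t,e⟩⟩,t⟩.
For [read Sam] to have type ⟨⟨t,⟨t,e⟩⟩,t⟩ with Sam of type e, read must be the function: read : ⟨e,⟨⟨t,⟨t,e⟩⟩,t⟩⟩.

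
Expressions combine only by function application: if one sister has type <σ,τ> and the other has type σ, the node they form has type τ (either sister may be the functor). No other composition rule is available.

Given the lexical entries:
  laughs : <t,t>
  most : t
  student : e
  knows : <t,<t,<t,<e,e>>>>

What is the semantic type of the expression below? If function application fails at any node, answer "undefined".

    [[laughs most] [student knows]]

undefined

[laughs most] — laughs of type <t,t> combines with most of type t: type t.
At [student knows]: neither e nor <t,<t,<t,<e,e>>>> can take the other as argument; the node is ill-typed.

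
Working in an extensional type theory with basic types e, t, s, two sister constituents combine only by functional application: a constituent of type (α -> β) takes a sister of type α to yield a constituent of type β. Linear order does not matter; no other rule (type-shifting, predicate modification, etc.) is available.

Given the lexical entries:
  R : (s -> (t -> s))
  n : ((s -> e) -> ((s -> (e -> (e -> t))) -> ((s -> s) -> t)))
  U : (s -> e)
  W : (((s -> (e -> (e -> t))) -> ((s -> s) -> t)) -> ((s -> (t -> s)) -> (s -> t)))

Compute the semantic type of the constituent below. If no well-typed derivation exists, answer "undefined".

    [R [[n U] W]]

At [n U], n : ((s -> e) -> ((s -> (e -> (e -> t))) -> ((s -> s) -> t))) takes U : (s -> e), giving ((s -> (e -> (e -> t))) -> ((s -> s) -> t)).
At [[n U] W], W : (((s -> (e -> (e -> t))) -> ((s -> s) -> t)) -> ((s -> (t -> s)) -> (s -> t))) takes [n U] : ((s -> (e -> (e -> t))) -> ((s -> s) -> t)), giving ((s -> (t -> s)) -> (s -> t)).
At [R [[n U] W]], [[n U] W] : ((s -> (t -> s)) -> (s -> t)) takes R : (s -> (t -> s)), giving (s -> t).

(s -> t)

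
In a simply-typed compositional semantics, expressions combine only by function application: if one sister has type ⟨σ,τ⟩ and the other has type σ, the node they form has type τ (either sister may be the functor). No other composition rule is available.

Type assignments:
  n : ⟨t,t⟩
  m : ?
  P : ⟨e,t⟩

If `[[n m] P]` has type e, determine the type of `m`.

⟨⟨t,t⟩,⟨⟨e,t⟩,e⟩⟩

At [[n m] P] (required: e): P is ⟨e,t⟩, which is not a function with range e; hence [n m] is the functor — type ⟨⟨e,t⟩,e⟩.
At [n m] (required: ⟨⟨e,t⟩,e⟩): n is ⟨t,t⟩, which is not a function with range ⟨⟨e,t⟩,e⟩; hence m is the functor — type ⟨⟨t,t⟩,⟨⟨e,t⟩,e⟩⟩.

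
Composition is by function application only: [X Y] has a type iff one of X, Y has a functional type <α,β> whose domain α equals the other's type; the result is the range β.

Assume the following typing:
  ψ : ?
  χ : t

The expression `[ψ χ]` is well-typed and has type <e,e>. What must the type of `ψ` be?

<t,<e,e>>

For [ψ χ] to have type <e,e> with χ of type t, ψ must be the function: ψ : <t,<e,e>>.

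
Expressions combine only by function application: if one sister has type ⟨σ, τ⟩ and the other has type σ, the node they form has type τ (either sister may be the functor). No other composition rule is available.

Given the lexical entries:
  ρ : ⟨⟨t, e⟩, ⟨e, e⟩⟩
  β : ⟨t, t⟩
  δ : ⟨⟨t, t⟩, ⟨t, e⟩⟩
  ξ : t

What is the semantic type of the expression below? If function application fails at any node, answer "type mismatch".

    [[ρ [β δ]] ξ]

[β δ]: δ is ⟨⟨t, t⟩, ⟨t, e⟩⟩, β is ⟨t, t⟩; result ⟨t, e⟩.
[ρ [β δ]]: ρ is ⟨⟨t, e⟩, ⟨e, e⟩⟩, [β δ] is ⟨t, e⟩; result ⟨e, e⟩.
[[ρ [β δ]] ξ]: ⟨e, e⟩ and t cannot combine by function application — type clash.

type mismatch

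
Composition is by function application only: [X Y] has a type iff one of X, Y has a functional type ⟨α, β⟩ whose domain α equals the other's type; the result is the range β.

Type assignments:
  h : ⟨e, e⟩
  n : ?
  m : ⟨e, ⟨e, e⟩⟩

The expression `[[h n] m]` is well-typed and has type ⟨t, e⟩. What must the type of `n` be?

⟨⟨e, e⟩, ⟨⟨e, ⟨e, e⟩⟩, ⟨t, e⟩⟩⟩

[[h n] m] must have type ⟨t, e⟩. The sister m has type ⟨e, ⟨e, e⟩⟩; that is not a function onto ⟨t, e⟩, so [h n] must be the functor, of type ⟨⟨e, ⟨e, e⟩⟩, ⟨t, e⟩⟩.
[h n] must have type ⟨⟨e, ⟨e, e⟩⟩, ⟨t, e⟩⟩. The sister h has type ⟨e, e⟩; that is not a function onto ⟨⟨e, ⟨e, e⟩⟩, ⟨t, e⟩⟩, so n must be the functor, of type ⟨⟨e, e⟩, ⟨⟨e, ⟨e, e⟩⟩, ⟨t, e⟩⟩⟩.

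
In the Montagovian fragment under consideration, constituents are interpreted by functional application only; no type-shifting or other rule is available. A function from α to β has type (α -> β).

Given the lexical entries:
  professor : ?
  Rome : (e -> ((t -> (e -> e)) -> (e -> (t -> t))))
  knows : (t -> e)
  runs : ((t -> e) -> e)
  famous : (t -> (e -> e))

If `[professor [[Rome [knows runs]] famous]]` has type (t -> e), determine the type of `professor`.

[professor [[Rome [knows runs]] famous]] must have type (t -> e). The sister [[Rome [knows runs]] famous] has type (e -> (t -> t)); that is not a function onto (t -> e), so professor must be the functor, of type ((e -> (t -> t)) -> (t -> e)).

((e -> (t -> t)) -> (t -> e))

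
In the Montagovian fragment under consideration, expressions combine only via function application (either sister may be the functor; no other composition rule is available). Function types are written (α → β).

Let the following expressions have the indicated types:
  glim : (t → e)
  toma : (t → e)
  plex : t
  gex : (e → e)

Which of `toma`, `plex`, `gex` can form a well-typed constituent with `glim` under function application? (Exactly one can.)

plex

toma : (t → e) — no; glim wants t, and toma wants t.
plex — combines: glim : (t → e) takes plex : t as argument, giving e.
gex : (e → e) — no; glim wants t, and gex wants e.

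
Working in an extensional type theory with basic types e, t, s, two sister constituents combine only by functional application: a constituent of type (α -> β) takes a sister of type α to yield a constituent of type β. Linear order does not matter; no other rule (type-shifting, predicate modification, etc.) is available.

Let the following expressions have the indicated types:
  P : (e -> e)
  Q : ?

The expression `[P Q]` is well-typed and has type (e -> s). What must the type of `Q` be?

((e -> e) -> (e -> s))

At [P Q] (required: (e -> s)): P is (e -> e), which is not a function with range (e -> s); hence Q is the functor — type ((e -> e) -> (e -> s)).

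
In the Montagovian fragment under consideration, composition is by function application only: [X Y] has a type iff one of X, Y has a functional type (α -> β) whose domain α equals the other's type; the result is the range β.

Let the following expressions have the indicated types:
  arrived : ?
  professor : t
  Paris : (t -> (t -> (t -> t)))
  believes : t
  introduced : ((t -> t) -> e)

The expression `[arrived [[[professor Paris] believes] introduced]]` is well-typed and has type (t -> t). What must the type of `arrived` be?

(e -> (t -> t))

[arrived [[[professor Paris] believes] introduced]] is required to be (t -> t). [[[professor Paris] believes] introduced] : e cannot yield (t -> t) as functor, so arrived : (e -> (t -> t)).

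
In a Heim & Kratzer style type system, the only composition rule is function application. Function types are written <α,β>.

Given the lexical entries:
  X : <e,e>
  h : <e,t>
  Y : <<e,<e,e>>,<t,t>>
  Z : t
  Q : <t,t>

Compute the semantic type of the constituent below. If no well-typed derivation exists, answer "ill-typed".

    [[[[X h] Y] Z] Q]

[X h]: <e,e> and <e,t> cannot combine by function application — type clash.

ill-typed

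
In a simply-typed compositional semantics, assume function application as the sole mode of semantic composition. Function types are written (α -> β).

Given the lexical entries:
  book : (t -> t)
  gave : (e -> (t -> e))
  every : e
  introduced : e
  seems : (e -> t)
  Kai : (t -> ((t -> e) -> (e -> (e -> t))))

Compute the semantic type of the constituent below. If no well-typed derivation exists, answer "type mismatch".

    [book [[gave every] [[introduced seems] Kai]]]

[gave every]: (e -> (t -> e)) applied to e yields (t -> e).
[introduced seems]: (e -> t) applied to e yields t.
[[introduced seems] Kai]: (t -> ((t -> e) -> (e -> (e -> t)))) applied to t yields ((t -> e) -> (e -> (e -> t))).
[[gave every] [[introduced seems] Kai]]: ((t -> e) -> (e -> (e -> t))) applied to (t -> e) yields (e -> (e -> t)).
At [book [[gave every] [[introduced seems] Kai]]]: neither (t -> t) nor (e -> (e -> t)) can take the other as argument; the node is ill-typed.

type mismatch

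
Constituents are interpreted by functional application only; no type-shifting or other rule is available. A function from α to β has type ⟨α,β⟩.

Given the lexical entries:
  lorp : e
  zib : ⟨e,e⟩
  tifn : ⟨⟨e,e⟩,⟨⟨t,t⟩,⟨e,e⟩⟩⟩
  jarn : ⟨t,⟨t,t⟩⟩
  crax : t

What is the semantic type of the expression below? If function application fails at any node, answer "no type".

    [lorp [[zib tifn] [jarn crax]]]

e

At [zib tifn], tifn : ⟨⟨e,e⟩,⟨⟨t,t⟩,⟨e,e⟩⟩⟩ takes zib : ⟨e,e⟩, giving ⟨⟨t,t⟩,⟨e,e⟩⟩.
At [jarn crax], jarn : ⟨t,⟨t,t⟩⟩ takes crax : t, giving ⟨t,t⟩.
At [[zib tifn] [jarn crax]], [zib tifn] : ⟨⟨t,t⟩,⟨e,e⟩⟩ takes [jarn crax] : ⟨t,t⟩, giving ⟨e,e⟩.
At [lorp [[zib tifn] [jarn crax]]], [[zib tifn] [jarn crax]] : ⟨e,e⟩ takes lorp : e, giving e.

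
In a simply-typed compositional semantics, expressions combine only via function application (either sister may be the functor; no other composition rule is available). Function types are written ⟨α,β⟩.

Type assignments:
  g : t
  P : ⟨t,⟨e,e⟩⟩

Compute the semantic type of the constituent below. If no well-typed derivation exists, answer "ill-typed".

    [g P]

⟨e,e⟩

[g P]: functor P : ⟨t,⟨e,e⟩⟩, argument g : t; result ⟨e,e⟩.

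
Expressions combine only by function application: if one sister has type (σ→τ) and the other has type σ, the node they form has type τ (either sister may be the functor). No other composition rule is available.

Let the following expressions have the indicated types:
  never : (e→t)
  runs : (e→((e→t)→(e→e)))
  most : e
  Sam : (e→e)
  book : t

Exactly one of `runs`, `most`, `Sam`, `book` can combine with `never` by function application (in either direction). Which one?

runs : (e→((e→t)→(e→e))) — no; never wants e, and runs wants e.
most — combines: never : (e→t) takes most : e as argument, giving t.
Sam : (e→e) — no; never wants e, and Sam wants e.
book : t — no; never wants e, and book wants nothing (atomic).

most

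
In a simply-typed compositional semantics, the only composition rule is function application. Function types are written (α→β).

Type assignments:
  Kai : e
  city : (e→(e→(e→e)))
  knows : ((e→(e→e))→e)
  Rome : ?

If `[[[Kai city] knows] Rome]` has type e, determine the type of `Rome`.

For [[[Kai city] knows] Rome] to have type e with [[Kai city] knows] of type e, Rome must be the function: Rome : (e→e).

(e→e)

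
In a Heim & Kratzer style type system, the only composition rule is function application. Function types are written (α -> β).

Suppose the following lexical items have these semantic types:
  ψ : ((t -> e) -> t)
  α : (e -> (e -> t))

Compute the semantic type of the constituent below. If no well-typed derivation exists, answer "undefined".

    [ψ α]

[ψ α]: ((t -> e) -> t) with (e -> (e -> t)) — neither is a function whose domain matches the other; composition fails here.

undefined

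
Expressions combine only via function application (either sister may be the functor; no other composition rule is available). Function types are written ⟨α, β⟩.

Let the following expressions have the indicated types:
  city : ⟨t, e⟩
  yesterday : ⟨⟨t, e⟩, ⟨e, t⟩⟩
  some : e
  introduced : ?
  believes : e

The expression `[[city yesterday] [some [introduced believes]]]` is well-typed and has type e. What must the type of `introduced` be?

For [[city yesterday] [some [introduced believes]]] to have type e with [city yesterday] of type ⟨e, t⟩, [some [introduced believes]] must be the function: [some [introduced believes]] : ⟨⟨e, t⟩, e⟩.
For [some [introduced believes]] to have type ⟨⟨e, t⟩, e⟩ with some of type e, [introduced believes] must be the function: [introduced believes] : ⟨e, ⟨⟨e, t⟩, e⟩⟩.
For [introduced believes] to have type ⟨e, ⟨⟨e, t⟩, e⟩⟩ with believes of type e, introduced must be the function: introduced : ⟨e, ⟨e, ⟨⟨e, t⟩, e⟩⟩⟩.

⟨e, ⟨e, ⟨⟨e, t⟩, e⟩⟩⟩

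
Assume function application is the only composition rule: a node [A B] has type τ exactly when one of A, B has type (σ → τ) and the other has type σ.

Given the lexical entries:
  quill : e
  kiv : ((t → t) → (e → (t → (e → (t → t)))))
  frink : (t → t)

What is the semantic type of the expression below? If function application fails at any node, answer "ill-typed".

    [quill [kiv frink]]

[kiv frink]: ((t → t) → (e → (t → (e → (t → t))))) applied to (t → t) yields (e → (t → (e → (t → t)))).
[quill [kiv frink]]: (e → (t → (e → (t → t)))) applied to e yields (t → (e → (t → t))).

(t → (e → (t → t)))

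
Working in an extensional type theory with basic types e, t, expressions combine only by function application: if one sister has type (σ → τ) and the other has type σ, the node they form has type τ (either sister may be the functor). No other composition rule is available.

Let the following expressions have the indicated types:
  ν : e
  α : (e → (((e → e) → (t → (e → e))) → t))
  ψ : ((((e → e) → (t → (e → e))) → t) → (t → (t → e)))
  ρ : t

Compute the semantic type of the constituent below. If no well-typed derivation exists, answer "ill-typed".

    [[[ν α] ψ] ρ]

[ν α]: α is (e → (((e → e) → (t → (e → e))) → t)), ν is e; result (((e → e) → (t → (e → e))) → t).
[[ν α] ψ]: ψ is ((((e → e) → (t → (e → e))) → t) → (t → (t → e))), [ν α] is (((e → e) → (t → (e → e))) → t); result (t → (t → e)).
[[[ν α] ψ] ρ]: [[ν α] ψ] is (t → (t → e)), ρ is t; result (t → e).

(t → e)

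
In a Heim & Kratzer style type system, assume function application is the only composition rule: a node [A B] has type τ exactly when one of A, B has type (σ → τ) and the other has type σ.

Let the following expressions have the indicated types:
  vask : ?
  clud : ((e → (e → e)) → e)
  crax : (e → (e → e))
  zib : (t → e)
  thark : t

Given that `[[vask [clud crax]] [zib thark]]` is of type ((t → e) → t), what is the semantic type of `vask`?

(e → (e → ((t → e) → t)))

[[vask [clud crax]] [zib thark]] is required to be ((t → e) → t). [zib thark] : e cannot yield ((t → e) → t) as functor, so [vask [clud crax]] : (e → ((t → e) → t)).
[vask [clud crax]] is required to be (e → ((t → e) → t)). [clud crax] : e cannot yield (e → ((t → e) → t)) as functor, so vask : (e → (e → ((t → e) → t))).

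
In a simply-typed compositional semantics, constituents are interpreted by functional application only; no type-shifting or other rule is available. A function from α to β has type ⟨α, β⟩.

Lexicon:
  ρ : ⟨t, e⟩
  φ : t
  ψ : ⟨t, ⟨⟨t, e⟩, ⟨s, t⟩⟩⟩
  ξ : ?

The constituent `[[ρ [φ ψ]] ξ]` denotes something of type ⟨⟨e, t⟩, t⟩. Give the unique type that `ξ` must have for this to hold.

For [[ρ [φ ψ]] ξ] to have type ⟨⟨e, t⟩, t⟩ with [ρ [φ ψ]] of type ⟨s, t⟩, ξ must be the function: ξ : ⟨⟨s, t⟩, ⟨⟨e, t⟩, t⟩⟩.

⟨⟨s, t⟩, ⟨⟨e, t⟩, t⟩⟩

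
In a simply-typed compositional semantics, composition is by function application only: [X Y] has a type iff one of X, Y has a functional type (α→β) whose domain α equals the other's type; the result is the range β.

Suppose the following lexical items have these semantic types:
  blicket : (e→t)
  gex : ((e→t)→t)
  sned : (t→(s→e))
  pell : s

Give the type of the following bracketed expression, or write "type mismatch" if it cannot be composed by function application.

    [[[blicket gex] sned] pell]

e

[blicket gex]: gex is ((e→t)→t), blicket is (e→t); result t.
[[blicket gex] sned]: sned is (t→(s→e)), [blicket gex] is t; result (s→e).
[[[blicket gex] sned] pell]: [[blicket gex] sned] is (s→e), pell is s; result e.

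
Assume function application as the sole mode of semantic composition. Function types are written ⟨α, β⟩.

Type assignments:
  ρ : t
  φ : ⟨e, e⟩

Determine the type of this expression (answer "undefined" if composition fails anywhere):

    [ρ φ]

undefined

[ρ φ]: t and ⟨e, e⟩ cannot combine by function application — type clash.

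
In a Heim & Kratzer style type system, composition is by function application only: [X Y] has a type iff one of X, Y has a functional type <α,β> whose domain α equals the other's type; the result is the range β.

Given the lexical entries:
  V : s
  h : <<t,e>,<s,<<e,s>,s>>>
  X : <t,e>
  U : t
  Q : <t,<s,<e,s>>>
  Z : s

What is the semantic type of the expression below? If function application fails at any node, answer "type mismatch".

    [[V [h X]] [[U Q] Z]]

s

[h X]: <<t,e>,<s,<<e,s>,s>>> applied to <t,e> yields <s,<<e,s>,s>>.
[V [h X]]: <s,<<e,s>,s>> applied to s yields <<e,s>,s>.
[U Q]: <t,<s,<e,s>>> applied to t yields <s,<e,s>>.
[[U Q] Z]: <s,<e,s>> applied to s yields <e,s>.
[[V [h X]] [[U Q] Z]]: <<e,s>,s> applied to <e,s> yields s.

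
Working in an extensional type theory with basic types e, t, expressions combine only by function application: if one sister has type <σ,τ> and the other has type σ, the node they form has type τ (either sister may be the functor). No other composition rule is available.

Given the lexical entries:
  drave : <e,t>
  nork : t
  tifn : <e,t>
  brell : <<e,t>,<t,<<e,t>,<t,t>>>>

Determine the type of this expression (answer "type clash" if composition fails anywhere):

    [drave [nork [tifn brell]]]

At [tifn brell], brell : <<e,t>,<t,<<e,t>,<t,t>>>> takes tifn : <e,t>, giving <t,<<e,t>,<t,t>>>.
At [nork [tifn brell]], [tifn brell] : <t,<<e,t>,<t,t>>> takes nork : t, giving <<e,t>,<t,t>>.
At [drave [nork [tifn brell]]], [nork [tifn brell]] : <<e,t>,<t,t>> takes drave : <e,t>, giving <t,t>.

<t,t>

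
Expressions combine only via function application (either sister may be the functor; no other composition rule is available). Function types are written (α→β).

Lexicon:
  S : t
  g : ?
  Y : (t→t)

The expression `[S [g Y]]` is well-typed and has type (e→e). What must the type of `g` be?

((t→t)→(t→(e→e)))

For [S [g Y]] to have type (e→e) with S of type t, [g Y] must be the function: [g Y] : (t→(e→e)).
For [g Y] to have type (t→(e→e)) with Y of type (t→t), g must be the function: g : ((t→t)→(t→(e→e))).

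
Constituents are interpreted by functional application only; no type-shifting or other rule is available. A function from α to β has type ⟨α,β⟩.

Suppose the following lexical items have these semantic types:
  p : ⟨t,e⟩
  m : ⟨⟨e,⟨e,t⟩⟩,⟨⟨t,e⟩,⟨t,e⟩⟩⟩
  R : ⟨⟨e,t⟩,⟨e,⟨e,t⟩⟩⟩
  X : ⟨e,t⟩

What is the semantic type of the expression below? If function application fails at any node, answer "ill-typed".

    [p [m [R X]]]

[R X]: ⟨⟨e,t⟩,⟨e,⟨e,t⟩⟩⟩ applied to ⟨e,t⟩ yields ⟨e,⟨e,t⟩⟩.
[m [R X]]: ⟨⟨e,⟨e,t⟩⟩,⟨⟨t,e⟩,⟨t,e⟩⟩⟩ applied to ⟨e,⟨e,t⟩⟩ yields ⟨⟨t,e⟩,⟨t,e⟩⟩.
[p [m [R X]]]: ⟨⟨t,e⟩,⟨t,e⟩⟩ applied to ⟨t,e⟩ yields ⟨t,e⟩.

⟨t,e⟩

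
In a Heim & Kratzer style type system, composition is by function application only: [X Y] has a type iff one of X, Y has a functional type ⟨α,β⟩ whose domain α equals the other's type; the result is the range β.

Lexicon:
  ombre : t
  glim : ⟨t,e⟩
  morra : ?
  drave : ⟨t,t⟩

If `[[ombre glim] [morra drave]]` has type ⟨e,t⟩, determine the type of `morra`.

⟨⟨t,t⟩,⟨e,⟨e,t⟩⟩⟩

For [[ombre glim] [morra drave]] to have type ⟨e,t⟩ with [ombre glim] of type e, [morra drave] must be the function: [morra drave] : ⟨e,⟨e,t⟩⟩.
For [morra drave] to have type ⟨e,⟨e,t⟩⟩ with drave of type ⟨t,t⟩, morra must be the function: morra : ⟨⟨t,t⟩,⟨e,⟨e,t⟩⟩⟩.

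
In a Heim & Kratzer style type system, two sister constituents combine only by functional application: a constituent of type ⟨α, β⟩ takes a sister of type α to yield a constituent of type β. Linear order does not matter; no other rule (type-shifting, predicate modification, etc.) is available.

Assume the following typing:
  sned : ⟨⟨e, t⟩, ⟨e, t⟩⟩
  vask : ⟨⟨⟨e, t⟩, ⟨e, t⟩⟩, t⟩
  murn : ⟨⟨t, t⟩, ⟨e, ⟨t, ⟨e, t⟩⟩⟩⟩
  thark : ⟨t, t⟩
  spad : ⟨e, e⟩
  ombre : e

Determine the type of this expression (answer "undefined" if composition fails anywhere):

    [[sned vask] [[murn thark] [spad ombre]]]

[sned vask] — vask of type ⟨⟨⟨e, t⟩, ⟨e, t⟩⟩, t⟩ combines with sned of type ⟨⟨e, t⟩, ⟨e, t⟩⟩: type t.
[murn thark] — murn of type ⟨⟨t, t⟩, ⟨e, ⟨t, ⟨e, t⟩⟩⟩⟩ combines with thark of type ⟨t, t⟩: type ⟨e, ⟨t, ⟨e, t⟩⟩⟩.
[spad ombre] — spad of type ⟨e, e⟩ combines with ombre of type e: type e.
[[murn thark] [spad ombre]] — [murn thark] of type ⟨e, ⟨t, ⟨e, t⟩⟩⟩ combines with [spad ombre] of type e: type ⟨t, ⟨e, t⟩⟩.
[[sned vask] [[murn thark] [spad ombre]]] — [[murn thark] [spad ombre]] of type ⟨t, ⟨e, t⟩⟩ combines with [sned vask] of type t: type ⟨e, t⟩.

⟨e, t⟩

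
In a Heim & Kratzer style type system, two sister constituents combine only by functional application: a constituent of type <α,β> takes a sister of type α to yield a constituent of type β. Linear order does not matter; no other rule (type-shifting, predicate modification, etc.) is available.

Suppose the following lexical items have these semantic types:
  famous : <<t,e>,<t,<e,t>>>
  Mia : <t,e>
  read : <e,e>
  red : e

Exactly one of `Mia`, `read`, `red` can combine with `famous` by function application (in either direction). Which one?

Mia

Mia — combines: famous : <<t,e>,<t,<e,t>>> takes Mia : <t,e> as argument, giving <t,<e,t>>.
read : <e,e> — neither side's domain matches the other.
red : e — neither side's domain matches the other.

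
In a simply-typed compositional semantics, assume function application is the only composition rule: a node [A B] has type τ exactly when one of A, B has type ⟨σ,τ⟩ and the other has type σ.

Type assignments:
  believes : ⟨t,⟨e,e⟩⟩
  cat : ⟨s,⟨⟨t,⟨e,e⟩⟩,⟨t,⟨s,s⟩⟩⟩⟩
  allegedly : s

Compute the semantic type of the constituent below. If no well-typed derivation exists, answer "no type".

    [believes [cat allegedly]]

[cat allegedly]: functor cat : ⟨s,⟨⟨t,⟨e,e⟩⟩,⟨t,⟨s,s⟩⟩⟩⟩, argument allegedly : s; result ⟨⟨t,⟨e,e⟩⟩,⟨t,⟨s,s⟩⟩⟩.
[believes [cat allegedly]]: functor [cat allegedly] : ⟨⟨t,⟨e,e⟩⟩,⟨t,⟨s,s⟩⟩⟩, argument believes : ⟨t,⟨e,e⟩⟩; result ⟨t,⟨s,s⟩⟩.

⟨t,⟨s,s⟩⟩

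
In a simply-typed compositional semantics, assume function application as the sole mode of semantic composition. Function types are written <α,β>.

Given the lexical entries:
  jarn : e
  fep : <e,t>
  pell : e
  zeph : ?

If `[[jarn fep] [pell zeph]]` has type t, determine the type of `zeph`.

For [[jarn fep] [pell zeph]] to have type t with [jarn fep] of type t, [pell zeph] must be the function: [pell zeph] : <t,t>.
For [pell zeph] to have type <t,t> with pell of type e, zeph must be the function: zeph : <e,<t,t>>.

<e,<t,t>>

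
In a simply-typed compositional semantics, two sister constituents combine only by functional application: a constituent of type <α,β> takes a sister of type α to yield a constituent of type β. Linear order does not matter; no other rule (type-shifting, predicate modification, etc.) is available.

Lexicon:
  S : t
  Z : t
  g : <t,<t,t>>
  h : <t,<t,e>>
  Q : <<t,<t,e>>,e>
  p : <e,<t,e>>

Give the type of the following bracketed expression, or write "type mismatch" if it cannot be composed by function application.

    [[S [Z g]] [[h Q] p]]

[Z g]: <t,<t,t>> applied to t yields <t,t>.
[S [Z g]]: <t,t> applied to t yields t.
[h Q]: <<t,<t,e>>,e> applied to <t,<t,e>> yields e.
[[h Q] p]: <e,<t,e>> applied to e yields <t,e>.
[[S [Z g]] [[h Q] p]]: <t,e> applied to t yields e.

e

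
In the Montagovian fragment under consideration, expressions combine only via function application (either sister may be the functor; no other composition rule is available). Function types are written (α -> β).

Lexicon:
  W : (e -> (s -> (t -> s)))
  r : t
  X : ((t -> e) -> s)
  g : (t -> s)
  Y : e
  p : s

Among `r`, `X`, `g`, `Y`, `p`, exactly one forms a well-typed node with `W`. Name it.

Y

r : t — neither side's domain matches the other.
X : ((t -> e) -> s) — neither side's domain matches the other.
g : (t -> s) — neither side's domain matches the other.
Y — combines: W : (e -> (s -> (t -> s))) takes Y : e as argument, giving (s -> (t -> s)).
p : s — neither side's domain matches the other.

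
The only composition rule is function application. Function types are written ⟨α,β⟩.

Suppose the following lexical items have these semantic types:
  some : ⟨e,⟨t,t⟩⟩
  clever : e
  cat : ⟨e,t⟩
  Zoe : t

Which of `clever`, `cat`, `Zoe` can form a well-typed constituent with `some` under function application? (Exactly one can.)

clever

clever — combines: some : ⟨e,⟨t,t⟩⟩ takes clever : e as argument, giving ⟨t,t⟩.
cat : ⟨e,t⟩ — does not combine with some.
Zoe : t — does not combine with some.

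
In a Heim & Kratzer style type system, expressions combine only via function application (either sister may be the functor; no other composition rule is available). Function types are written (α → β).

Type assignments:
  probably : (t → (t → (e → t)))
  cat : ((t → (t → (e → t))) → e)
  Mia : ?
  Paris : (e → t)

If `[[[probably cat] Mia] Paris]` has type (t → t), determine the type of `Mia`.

(e → ((e → t) → (t → t)))

[[[probably cat] Mia] Paris] must have type (t → t). The sister Paris has type (e → t); that is not a function onto (t → t), so [[probably cat] Mia] must be the functor, of type ((e → t) → (t → t)).
[[probably cat] Mia] must have type ((e → t) → (t → t)). The sister [probably cat] has type e; that is not a function onto ((e → t) → (t → t)), so Mia must be the functor, of type (e → ((e → t) → (t → t))).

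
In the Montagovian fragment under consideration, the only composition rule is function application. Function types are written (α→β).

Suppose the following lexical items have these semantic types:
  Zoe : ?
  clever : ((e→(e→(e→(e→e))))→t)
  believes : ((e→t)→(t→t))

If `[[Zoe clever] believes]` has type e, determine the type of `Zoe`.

For [[Zoe clever] believes] to have type e with believes of type ((e→t)→(t→t)), [Zoe clever] must be the function: [Zoe clever] : (((e→t)→(t→t))→e).
For [Zoe clever] to have type (((e→t)→(t→t))→e) with clever of type ((e→(e→(e→(e→e))))→t), Zoe must be the function: Zoe : (((e→(e→(e→(e→e))))→t)→(((e→t)→(t→t))→e)).

(((e→(e→(e→(e→e))))→t)→(((e→t)→(t→t))→e))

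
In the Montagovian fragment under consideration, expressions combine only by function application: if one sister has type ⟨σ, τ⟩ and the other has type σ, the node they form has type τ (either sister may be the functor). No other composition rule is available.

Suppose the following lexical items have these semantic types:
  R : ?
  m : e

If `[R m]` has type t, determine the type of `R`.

⟨e, t⟩

[R m] is required to be t. m : e cannot yield t as functor, so R : ⟨e, t⟩.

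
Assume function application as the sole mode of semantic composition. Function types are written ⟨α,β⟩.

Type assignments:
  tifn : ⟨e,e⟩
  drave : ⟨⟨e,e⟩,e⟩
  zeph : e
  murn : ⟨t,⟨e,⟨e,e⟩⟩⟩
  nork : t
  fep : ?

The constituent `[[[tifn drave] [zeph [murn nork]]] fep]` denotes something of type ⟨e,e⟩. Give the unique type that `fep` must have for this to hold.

⟨e,⟨e,e⟩⟩

[[[tifn drave] [zeph [murn nork]]] fep] must have type ⟨e,e⟩. The sister [[tifn drave] [zeph [murn nork]]] has type e; that is not a function onto ⟨e,e⟩, so fep must be the functor, of type ⟨e,⟨e,e⟩⟩.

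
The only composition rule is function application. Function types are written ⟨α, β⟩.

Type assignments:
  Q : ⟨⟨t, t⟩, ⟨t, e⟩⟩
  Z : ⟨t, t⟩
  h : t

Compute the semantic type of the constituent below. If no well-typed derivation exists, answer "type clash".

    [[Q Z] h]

[Q Z] — Q of type ⟨⟨t, t⟩, ⟨t, e⟩⟩ combines with Z of type ⟨t, t⟩: type ⟨t, e⟩.
[[Q Z] h] — [Q Z] of type ⟨t, e⟩ combines with h of type t: type e.

e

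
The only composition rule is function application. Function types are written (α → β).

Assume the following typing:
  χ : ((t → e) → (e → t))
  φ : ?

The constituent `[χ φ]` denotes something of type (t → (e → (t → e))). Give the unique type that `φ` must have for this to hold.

For [χ φ] to have type (t → (e → (t → e))) with χ of type ((t → e) → (e → t)), φ must be the function: φ : (((t → e) → (e → t)) → (t → (e → (t → e)))).

(((t → e) → (e → t)) → (t → (e → (t → e))))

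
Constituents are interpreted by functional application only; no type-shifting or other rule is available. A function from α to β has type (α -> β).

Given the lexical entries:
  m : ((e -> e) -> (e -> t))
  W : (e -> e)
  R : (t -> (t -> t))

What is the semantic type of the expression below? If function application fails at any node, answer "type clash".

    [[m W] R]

type clash

[m W]: ((e -> e) -> (e -> t)) applied to (e -> e) yields (e -> t).
At [[m W] R]: neither (e -> t) nor (t -> (t -> t)) can take the other as argument; the node is ill-typed.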